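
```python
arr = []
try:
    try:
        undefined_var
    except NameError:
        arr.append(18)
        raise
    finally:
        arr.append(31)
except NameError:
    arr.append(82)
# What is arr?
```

Step-by-step execution trace:
1. Inner try: `undefined_var` raises NameError.
2. Inner `except NameError` matches → `arr.append(18)` → arr = [18].
3. bare `raise` re-raises NameError.
4. Inner `finally` runs during unwinding: `arr.append(31)` → arr = [18, 31].
5. Outer `except NameError` matches → `arr.append(82)` → arr = [18, 31, 82].
Result: [18, 31, 82]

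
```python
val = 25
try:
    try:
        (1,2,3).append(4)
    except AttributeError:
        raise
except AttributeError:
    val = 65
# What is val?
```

Step-by-step execution trace:
1. Inner try: `(1,2,3).append(4)` raises AttributeError.
2. Inner `except AttributeError` matches; bare `raise` re-raises the same AttributeError.
3. Outer `except AttributeError` matches → val = 65.
Result: 65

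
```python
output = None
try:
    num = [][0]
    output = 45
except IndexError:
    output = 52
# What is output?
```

Step-by-step execution trace:
1. `num = [][0]` raises IndexError.
2. `output = 45` is not reached.
3. `except IndexError` matches → output = 52.
Result: 52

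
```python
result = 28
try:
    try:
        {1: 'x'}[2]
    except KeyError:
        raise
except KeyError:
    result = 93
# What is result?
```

Step-by-step execution trace:
1. Inner try: `{1: 'x'}[2]` raises KeyError.
2. Inner `except KeyError` matches; bare `raise` re-raises the same KeyError.
3. Outer `except KeyError` matches → result = 93.
Result: 93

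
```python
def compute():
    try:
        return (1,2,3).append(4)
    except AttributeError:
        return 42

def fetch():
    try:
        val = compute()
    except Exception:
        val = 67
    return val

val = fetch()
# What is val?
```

Step-by-step execution trace:
1. `fetch()` calls `compute()`.
2. In compute: `(1,2,3).append(4)` raises AttributeError; `except AttributeError` catches it → returns 42.
3. In fetch: `val = compute()` → val = 42. No exception reaches fetch.
4. `except Exception` is skipped; fetch returns 42.
5. val = 42.
Result: 42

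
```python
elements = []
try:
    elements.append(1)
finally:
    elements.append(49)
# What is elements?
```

Step-by-step execution trace:
1. try: `elements.append(1)` → elements = [1].
2. The try body completes without raising.
3. finally always runs: `elements.append(49)` → elements = [1, 49].
Result: [1, 49]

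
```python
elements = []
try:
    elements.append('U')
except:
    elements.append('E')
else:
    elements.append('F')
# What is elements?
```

Step-by-step execution trace:
1. try: `elements.append('U')` → elements = ['U']. No exception raised.
2. `except` is skipped.
3. `else` runs (try completed without exception): `elements.append('F')` → elements = ['U', 'F'].
Result: ['U', 'F']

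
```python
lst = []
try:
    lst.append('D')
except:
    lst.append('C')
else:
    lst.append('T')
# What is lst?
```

Step-by-step execution trace:
1. try: `lst.append('D')` → lst = ['D']. No exception raised.
2. `except` is skipped.
3. `else` runs (try completed without exception): `lst.append('T')` → lst = ['D', 'T'].
Result: ['D', 'T']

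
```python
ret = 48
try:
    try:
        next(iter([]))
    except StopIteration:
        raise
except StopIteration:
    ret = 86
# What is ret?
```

Step-by-step execution trace:
1. Inner try: `next(iter([]))` raises StopIteration.
2. Inner `except StopIteration` matches; bare `raise` re-raises the same StopIteration.
3. Outer `except StopIteration` matches → ret = 86.
Result: 86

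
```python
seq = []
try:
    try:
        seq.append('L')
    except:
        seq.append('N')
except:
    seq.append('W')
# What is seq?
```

Step-by-step execution trace:
1. Inner try: `seq.append('L')` → seq = ['L']. No exception raised.
2. Inner `except` is skipped.
3. Inner try completes normally; outer `except` is skipped.
Result: ['L']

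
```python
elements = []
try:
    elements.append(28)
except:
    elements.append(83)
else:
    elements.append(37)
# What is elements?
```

Step-by-step execution trace:
1. try: `elements.append(28)` → elements = [28]. No exception raised.
2. `except` is skipped.
3. `else` runs (try completed without exception): `elements.append(37)` → elements = [28, 37].
Result: [28, 37]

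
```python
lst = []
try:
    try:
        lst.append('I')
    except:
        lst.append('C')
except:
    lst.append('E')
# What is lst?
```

Step-by-step execution trace:
1. Inner try: `lst.append('I')` → lst = ['I']. No exception raised.
2. Inner `except` is skipped.
3. Inner try completes normally; outer `except` is skipped.
Result: ['I']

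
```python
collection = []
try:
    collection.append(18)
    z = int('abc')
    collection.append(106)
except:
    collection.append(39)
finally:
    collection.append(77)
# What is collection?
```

Step-by-step execution trace:
1. try: `collection.append(18)` → collection = [18].
2. `z = int('abc')` raises ValueError; `collection.append(106)` is not reached.
3. bare `except` matches → `collection.append(39)` → collection = [18, 39].
4. finally always runs: `collection.append(77)` → collection = [18, 39, 77].
Result: [18, 39, 77]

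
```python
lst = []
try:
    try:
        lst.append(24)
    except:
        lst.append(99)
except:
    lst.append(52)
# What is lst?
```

Step-by-step execution trace:
1. Inner try: `lst.append(24)` → lst = [24]. No exception raised.
2. Inner `except` is skipped.
3. Inner try completes normally; outer `except` is skipped.
Result: [24]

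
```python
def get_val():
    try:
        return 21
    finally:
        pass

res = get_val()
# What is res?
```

Step-by-step execution trace:
1. `get_val()` enters try: `return 21` sets pending return value 21.
2. Before returning, `finally: pass` runs (no effect).
3. get_val() returns 21 → res = 21.
Result: 21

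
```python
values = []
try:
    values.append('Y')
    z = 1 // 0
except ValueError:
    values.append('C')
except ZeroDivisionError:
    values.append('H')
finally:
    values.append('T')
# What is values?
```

Step-by-step execution trace:
1. try: `values.append('Y')` → values = ['Y'].
2. `z = 1 // 0` raises ZeroDivisionError.
3. `except ValueError` does not match ZeroDivisionError; skipped.
4. `except ZeroDivisionError` matches → `values.append('H')` → values = ['Y', 'H'].
5. finally always runs: `values.append('T')` → values = ['Y', 'H', 'T'].
Result: ['Y', 'H', 'T']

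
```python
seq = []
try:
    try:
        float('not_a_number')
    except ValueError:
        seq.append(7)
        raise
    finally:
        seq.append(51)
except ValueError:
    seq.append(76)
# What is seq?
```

Step-by-step execution trace:
1. Inner try: `float('not_a_number')` raises ValueError.
2. Inner `except ValueError` matches → `seq.append(7)` → seq = [7].
3. bare `raise` re-raises ValueError.
4. Inner `finally` runs during unwinding: `seq.append(51)` → seq = [7, 51].
5. Outer `except ValueError` matches → `seq.append(76)` → seq = [7, 51, 76].
Result: [7, 51, 76]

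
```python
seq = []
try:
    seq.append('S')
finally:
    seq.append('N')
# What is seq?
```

Step-by-step execution trace:
1. try: `seq.append('S')` → seq = ['S'].
2. The try body completes without raising.
3. finally always runs: `seq.append('N')` → seq = ['S', 'N'].
Result: ['S', 'N']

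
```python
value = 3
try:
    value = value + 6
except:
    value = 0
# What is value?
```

Step-by-step execution trace:
1. value starts at 3.
2. try: `value = value + 6` → value = 9. No exception raised.
3. `except` is skipped.
Result: 9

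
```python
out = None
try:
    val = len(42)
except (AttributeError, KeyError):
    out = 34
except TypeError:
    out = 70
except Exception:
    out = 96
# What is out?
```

Step-by-step execution trace:
1. `val = len(42)` raises TypeError.
2. `except (AttributeError, KeyError)` does not match TypeError; skipped.
3. `except TypeError` matches (exact type match) → out = 70.
4. `except Exception` is not reached.
Result: 70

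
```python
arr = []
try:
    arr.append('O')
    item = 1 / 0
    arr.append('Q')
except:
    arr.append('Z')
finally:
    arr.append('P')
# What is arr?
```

Step-by-step execution trace:
1. try: `arr.append('O')` → arr = ['O'].
2. `item = 1 / 0` raises ZeroDivisionError; `arr.append('Q')` is not reached.
3. bare `except` matches → `arr.append('Z')` → arr = ['O', 'Z'].
4. finally always runs: `arr.append('P')` → arr = ['O', 'Z', 'P'].
Result: ['O', 'Z', 'P']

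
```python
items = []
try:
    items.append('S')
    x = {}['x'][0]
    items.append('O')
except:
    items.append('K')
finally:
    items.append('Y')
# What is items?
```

Step-by-step execution trace:
1. try: `items.append('S')` → items = ['S'].
2. `x = {}['x'][0]` raises KeyError; `items.append('O')` is not reached.
3. bare `except` matches → `items.append('K')` → items = ['S', 'K'].
4. finally always runs: `items.append('Y')` → items = ['S', 'K', 'Y'].
Result: ['S', 'K', 'Y']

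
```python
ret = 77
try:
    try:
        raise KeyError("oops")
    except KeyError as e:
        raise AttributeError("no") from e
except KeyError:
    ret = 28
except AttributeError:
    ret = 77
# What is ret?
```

Step-by-step execution trace:
1. Inner try raises KeyError; inner `except KeyError as e` catches it.
2. `raise AttributeError(...) from e` raises AttributeError (KeyError is attached as __cause__, but only AttributeError is active).
3. Outer `except KeyError` does not match AttributeError; skipped.
4. Outer `except AttributeError` matches → ret = 77.
Result: 77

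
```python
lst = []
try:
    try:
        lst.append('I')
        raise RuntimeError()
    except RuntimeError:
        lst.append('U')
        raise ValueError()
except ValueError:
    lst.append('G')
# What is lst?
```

Step-by-step execution trace:
1. Inner try: `lst.append('I')` → lst = ['I'].
2. `raise RuntimeError()` raises RuntimeError.
3. Inner `except RuntimeError` matches → `lst.append('U')` → lst = ['I', 'U'].
4. `raise ValueError()` raises ValueError; propagates to outer try.
5. Outer `except ValueError` matches → `lst.append('G')` → lst = ['I', 'U', 'G'].
Result: ['I', 'U', 'G']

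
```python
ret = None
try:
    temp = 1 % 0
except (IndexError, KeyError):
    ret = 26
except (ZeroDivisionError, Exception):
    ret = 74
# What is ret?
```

Step-by-step execution trace:
1. `temp = 1 % 0` raises ZeroDivisionError.
2. `except (IndexError, KeyError)` does not match ZeroDivisionError; skipped.
3. `except (ZeroDivisionError, Exception)` matches (ZeroDivisionError is in the tuple) → ret = 74.
Result: 74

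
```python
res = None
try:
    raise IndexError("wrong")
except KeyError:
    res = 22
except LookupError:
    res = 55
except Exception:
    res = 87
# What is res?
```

Step-by-step execution trace:
1. `raise IndexError(...)` raises IndexError.
2. `except KeyError` does not match (IndexError is not a subclass of KeyError); skipped.
3. `except LookupError` matches (IndexError is a subclass of LookupError) → res = 55.
4. `except Exception` is not reached.
Result: 55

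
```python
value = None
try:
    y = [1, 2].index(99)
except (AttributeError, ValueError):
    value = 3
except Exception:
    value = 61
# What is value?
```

Step-by-step execution trace:
1. `y = [1, 2].index(99)` raises ValueError.
2. `except (AttributeError, ValueError)` matches (ValueError is in the tuple) → value = 3.
3. `except Exception` is not reached.
Result: 3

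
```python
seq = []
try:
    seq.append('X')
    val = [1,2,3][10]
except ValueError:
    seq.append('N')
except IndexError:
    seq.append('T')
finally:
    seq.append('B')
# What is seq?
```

Step-by-step execution trace:
1. try: `seq.append('X')` → seq = ['X'].
2. `val = [1,2,3][10]` raises IndexError.
3. `except ValueError` does not match IndexError; skipped.
4. `except IndexError` matches → `seq.append('T')` → seq = ['X', 'T'].
5. finally always runs: `seq.append('B')` → seq = ['X', 'T', 'B'].
Result: ['X', 'T', 'B']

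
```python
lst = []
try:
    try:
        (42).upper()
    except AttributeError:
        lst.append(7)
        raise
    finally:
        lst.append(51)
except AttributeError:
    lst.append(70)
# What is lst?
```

Step-by-step execution trace:
1. Inner try: `(42).upper()` raises AttributeError.
2. Inner `except AttributeError` matches → `lst.append(7)` → lst = [7].
3. bare `raise` re-raises AttributeError.
4. Inner `finally` runs during unwinding: `lst.append(51)` → lst = [7, 51].
5. Outer `except AttributeError` matches → `lst.append(70)` → lst = [7, 51, 70].
Result: [7, 51, 70]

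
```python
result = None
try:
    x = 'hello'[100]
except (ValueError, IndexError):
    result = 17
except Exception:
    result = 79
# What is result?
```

Step-by-step execution trace:
1. `x = 'hello'[100]` raises IndexError.
2. `except (ValueError, IndexError)` matches (IndexError is in the tuple) → result = 17.
3. `except Exception` is not reached.
Result: 17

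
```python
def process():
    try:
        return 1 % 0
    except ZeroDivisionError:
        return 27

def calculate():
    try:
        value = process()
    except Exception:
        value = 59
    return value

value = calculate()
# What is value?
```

Step-by-step execution trace:
1. `calculate()` calls `process()`.
2. In process: `1 % 0` raises ZeroDivisionError; `except ZeroDivisionError` catches it → returns 27.
3. In calculate: `value = process()` → value = 27. No exception reaches calculate.
4. `except Exception` is skipped; calculate returns 27.
5. value = 27.
Result: 27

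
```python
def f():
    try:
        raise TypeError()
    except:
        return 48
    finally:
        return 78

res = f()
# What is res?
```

Step-by-step execution trace:
1. `f()` enters try: `raise TypeError()` raises TypeError.
2. bare `except` matches → `return 48` sets pending return value 48.
3. Before returning, `finally: return 78` runs and overrides the pending return.
4. f() returns 78 → res = 78.
Result: 78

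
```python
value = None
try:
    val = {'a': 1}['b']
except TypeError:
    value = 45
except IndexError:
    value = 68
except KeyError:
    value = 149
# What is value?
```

Step-by-step execution trace:
1. `val = {'a': 1}['b']` raises KeyError.
2. `except TypeError` does not match KeyError; skipped.
3. `except IndexError` does not match KeyError; skipped.
4. `except KeyError` matches → value = 149.
Result: 149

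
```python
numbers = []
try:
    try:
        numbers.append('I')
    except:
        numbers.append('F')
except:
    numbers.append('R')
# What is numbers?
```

Step-by-step execution trace:
1. Inner try: `numbers.append('I')` → numbers = ['I']. No exception raised.
2. Inner `except` is skipped.
3. Inner try completes normally; outer `except` is skipped.
Result: ['I']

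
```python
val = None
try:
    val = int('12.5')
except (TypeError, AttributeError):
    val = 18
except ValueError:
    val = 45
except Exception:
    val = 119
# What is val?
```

Step-by-step execution trace:
1. `val = int('12.5')` raises ValueError.
2. `except (TypeError, AttributeError)` does not match ValueError; skipped.
3. `except ValueError` matches (exact type match) → val = 45.
4. `except Exception` is not reached.
Result: 45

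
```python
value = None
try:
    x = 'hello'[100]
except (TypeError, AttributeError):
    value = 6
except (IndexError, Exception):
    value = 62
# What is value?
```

Step-by-step execution trace:
1. `x = 'hello'[100]` raises IndexError.
2. `except (TypeError, AttributeError)` does not match IndexError; skipped.
3. `except (IndexError, Exception)` matches (IndexError is in the tuple) → value = 62.
Result: 62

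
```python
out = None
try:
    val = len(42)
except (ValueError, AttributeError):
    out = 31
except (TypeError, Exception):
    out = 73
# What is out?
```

Step-by-step execution trace:
1. `val = len(42)` raises TypeError.
2. `except (ValueError, AttributeError)` does not match TypeError; skipped.
3. `except (TypeError, Exception)` matches (TypeError is in the tuple) → out = 73.
Result: 73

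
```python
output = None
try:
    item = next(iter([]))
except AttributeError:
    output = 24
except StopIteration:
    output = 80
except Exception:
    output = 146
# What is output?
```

Step-by-step execution trace:
1. `item = next(iter([]))` raises StopIteration.
2. `except AttributeError` does not match StopIteration; skipped.
3. `except StopIteration` matches → output = 80.
4. Remaining except clauses are skipped.
Result: 80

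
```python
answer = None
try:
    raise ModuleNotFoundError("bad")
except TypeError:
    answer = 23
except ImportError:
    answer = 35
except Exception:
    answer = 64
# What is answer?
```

Step-by-step execution trace:
1. `raise ModuleNotFoundError(...)` raises ModuleNotFoundError.
2. `except TypeError` does not match (ModuleNotFoundError is not a subclass of TypeError); skipped.
3. `except ImportError` matches (ModuleNotFoundError is a subclass of ImportError) → answer = 35.
4. `except Exception` is not reached.
Result: 35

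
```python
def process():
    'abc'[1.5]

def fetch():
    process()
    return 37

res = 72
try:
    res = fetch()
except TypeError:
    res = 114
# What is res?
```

Step-by-step execution trace:
1. res starts at 72.
2. try: `fetch()` calls `process()`.
3. `process()` evaluates `'abc'[1.5]`, which raises TypeError; it propagates through fetch (uncaught).
4. `return 37` in fetch is not reached; the assignment to res does not complete.
5. `except TypeError` matches → res = 114.
Result: 114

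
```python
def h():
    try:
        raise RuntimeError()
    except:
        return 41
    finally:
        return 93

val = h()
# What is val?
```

Step-by-step execution trace:
1. `h()` enters try: `raise RuntimeError()` raises RuntimeError.
2. bare `except` matches → `return 41` sets pending return value 41.
3. Before returning, `finally: return 93` runs and overrides the pending return.
4. h() returns 93 → val = 93.
Result: 93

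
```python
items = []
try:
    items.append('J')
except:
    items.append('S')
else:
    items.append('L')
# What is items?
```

Step-by-step execution trace:
1. try: `items.append('J')` → items = ['J']. No exception raised.
2. `except` is skipped.
3. `else` runs (try completed without exception): `items.append('L')` → items = ['J', 'L'].
Result: ['J', 'L']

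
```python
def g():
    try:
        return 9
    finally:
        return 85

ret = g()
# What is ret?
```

Step-by-step execution trace:
1. `g()` enters try: `return 9` sets pending return value 9.
2. Before returning, `finally: return 85` runs and overrides the pending return.
3. g() returns 85 → ret = 85.
Result: 85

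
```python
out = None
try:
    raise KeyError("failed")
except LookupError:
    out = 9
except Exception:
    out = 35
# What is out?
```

Step-by-step execution trace:
1. `raise KeyError(...)` raises KeyError.
2. `except LookupError` matches (KeyError is a subclass of LookupError) → out = 9.
3. `except Exception` is not reached.
Result: 9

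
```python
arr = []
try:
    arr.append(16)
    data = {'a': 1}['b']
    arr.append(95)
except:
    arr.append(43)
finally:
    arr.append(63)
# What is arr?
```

Step-by-step execution trace:
1. try: `arr.append(16)` → arr = [16].
2. `data = {'a': 1}['b']` raises KeyError; `arr.append(95)` is not reached.
3. bare `except` matches → `arr.append(43)` → arr = [16, 43].
4. finally always runs: `arr.append(63)` → arr = [16, 43, 63].
Result: [16, 43, 63]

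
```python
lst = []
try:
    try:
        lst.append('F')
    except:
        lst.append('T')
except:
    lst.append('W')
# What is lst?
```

Step-by-step execution trace:
1. Inner try: `lst.append('F')` → lst = ['F']. No exception raised.
2. Inner `except` is skipped.
3. Inner try completes normally; outer `except` is skipped.
Result: ['F']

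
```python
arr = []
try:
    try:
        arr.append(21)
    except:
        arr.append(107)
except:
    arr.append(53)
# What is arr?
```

Step-by-step execution trace:
1. Inner try: `arr.append(21)` → arr = [21]. No exception raised.
2. Inner `except` is skipped.
3. Inner try completes normally; outer `except` is skipped.
Result: [21]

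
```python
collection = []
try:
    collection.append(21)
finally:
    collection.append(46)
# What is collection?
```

Step-by-step execution trace:
1. try: `collection.append(21)` → collection = [21].
2. The try body completes without raising.
3. finally always runs: `collection.append(46)` → collection = [21, 46].
Result: [21, 46]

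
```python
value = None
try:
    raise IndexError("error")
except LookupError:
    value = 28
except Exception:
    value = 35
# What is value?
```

Step-by-step execution trace:
1. `raise IndexError(...)` raises IndexError.
2. `except LookupError` matches (IndexError is a subclass of LookupError) → value = 28.
3. `except Exception` is not reached.
Result: 28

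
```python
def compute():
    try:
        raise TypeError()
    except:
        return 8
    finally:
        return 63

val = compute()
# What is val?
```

Step-by-step execution trace:
1. `compute()` enters try: `raise TypeError()` raises TypeError.
2. bare `except` matches → `return 8` sets pending return value 8.
3. Before returning, `finally: return 63` runs and overrides the pending return.
4. compute() returns 63 → val = 63.
Result: 63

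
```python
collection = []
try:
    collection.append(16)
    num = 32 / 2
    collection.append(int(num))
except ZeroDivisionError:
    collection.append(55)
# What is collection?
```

Step-by-step execution trace:
1. try: `collection.append(16)` → collection = [16].
2. `num = 32 / 2` → num = 16.0. No exception raised.
3. `collection.append(int(num))` → collection = [16, 16].
4. `except ZeroDivisionError` is skipped (no exception was raised).
Result: [16, 16]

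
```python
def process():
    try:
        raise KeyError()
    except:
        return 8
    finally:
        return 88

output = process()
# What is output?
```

Step-by-step execution trace:
1. `process()` enters try: `raise KeyError()` raises KeyError.
2. bare `except` matches → `return 8` sets pending return value 8.
3. Before returning, `finally: return 88` runs and overrides the pending return.
4. process() returns 88 → output = 88.
Result: 88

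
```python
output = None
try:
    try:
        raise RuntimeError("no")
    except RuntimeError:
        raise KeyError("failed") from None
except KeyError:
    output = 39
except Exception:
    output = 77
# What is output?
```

Step-by-step execution trace:
1. Inner try raises RuntimeError; inner `except RuntimeError` catches it.
2. `raise KeyError(...) from None` raises KeyError (from None suppresses __context__, but the active exception is still KeyError).
3. Outer `except KeyError` matches → output = 39.
4. `except Exception` is not reached.
Result: 39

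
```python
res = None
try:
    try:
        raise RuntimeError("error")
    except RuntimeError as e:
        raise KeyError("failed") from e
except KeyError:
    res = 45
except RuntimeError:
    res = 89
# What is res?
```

Step-by-step execution trace:
1. Inner try raises RuntimeError; inner `except RuntimeError as e` catches it.
2. `raise KeyError(...) from e` raises KeyError (RuntimeError is attached as __cause__, but only KeyError is active).
3. Outer `except KeyError` matches → res = 45.
4. `except RuntimeError` is not reached.
Result: 45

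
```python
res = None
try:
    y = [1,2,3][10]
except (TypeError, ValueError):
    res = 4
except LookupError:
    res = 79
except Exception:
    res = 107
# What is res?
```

Step-by-step execution trace:
1. `y = [1,2,3][10]` raises IndexError.
2. `except (TypeError, ValueError)` does not match IndexError; skipped.
3. `except LookupError` matches (IndexError is a subclass of LookupError) → res = 79.
4. `except Exception` is not reached.
Result: 79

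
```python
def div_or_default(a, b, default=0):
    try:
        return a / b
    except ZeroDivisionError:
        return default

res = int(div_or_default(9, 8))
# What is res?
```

Step-by-step execution trace:
1. `div_or_default(9, 8)` enters try: `return 9 / 8` → returns 1.125. No exception raised.
2. `except ZeroDivisionError` is skipped.
3. `int(1.125)` → 1 → res = 1.
Result: 1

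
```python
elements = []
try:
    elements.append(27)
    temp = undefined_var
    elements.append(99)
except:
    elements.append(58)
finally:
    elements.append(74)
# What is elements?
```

Step-by-step execution trace:
1. try: `elements.append(27)` → elements = [27].
2. `temp = undefined_var` raises NameError; `elements.append(99)` is not reached.
3. bare `except` matches → `elements.append(58)` → elements = [27, 58].
4. finally always runs: `elements.append(74)` → elements = [27, 58, 74].
Result: [27, 58, 74]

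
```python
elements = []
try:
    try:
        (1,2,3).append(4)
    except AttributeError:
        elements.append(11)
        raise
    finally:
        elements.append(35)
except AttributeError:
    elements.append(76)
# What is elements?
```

Step-by-step execution trace:
1. Inner try: `(1,2,3).append(4)` raises AttributeError.
2. Inner `except AttributeError` matches → `elements.append(11)` → elements = [11].
3. bare `raise` re-raises AttributeError.
4. Inner `finally` runs during unwinding: `elements.append(35)` → elements = [11, 35].
5. Outer `except AttributeError` matches → `elements.append(76)` → elements = [11, 35, 76].
Result: [11, 35, 76]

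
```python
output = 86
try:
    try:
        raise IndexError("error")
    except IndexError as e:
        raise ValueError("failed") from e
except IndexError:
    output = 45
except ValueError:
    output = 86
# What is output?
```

Step-by-step execution trace:
1. Inner try raises IndexError; inner `except IndexError as e` catches it.
2. `raise ValueError(...) from e` raises ValueError (IndexError is attached as __cause__, but only ValueError is active).
3. Outer `except IndexError` does not match ValueError; skipped.
4. Outer `except ValueError` matches → output = 86.
Result: 86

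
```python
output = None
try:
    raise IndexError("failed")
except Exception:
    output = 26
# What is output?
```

Step-by-step execution trace:
1. `raise IndexError(...)` raises IndexError.
2. `except Exception` matches (IndexError is a subclass of Exception) → output = 26.
Result: 26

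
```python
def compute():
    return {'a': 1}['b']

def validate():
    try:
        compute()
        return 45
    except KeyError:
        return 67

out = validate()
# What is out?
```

Step-by-step execution trace:
1. `validate()` calls `compute()`.
2. `compute()` evaluates `{'a': 1}['b']`, which raises KeyError; it propagates to the caller.
3. `return 45` is not reached.
4. `except KeyError` in validate matches → returns 67.
5. out = 67.
Result: 67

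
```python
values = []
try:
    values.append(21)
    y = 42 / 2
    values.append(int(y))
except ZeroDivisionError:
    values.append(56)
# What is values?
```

Step-by-step execution trace:
1. try: `values.append(21)` → values = [21].
2. `y = 42 / 2` → y = 21.0. No exception raised.
3. `values.append(int(y))` → values = [21, 21].
4. `except ZeroDivisionError` is skipped (no exception was raised).
Result: [21, 21]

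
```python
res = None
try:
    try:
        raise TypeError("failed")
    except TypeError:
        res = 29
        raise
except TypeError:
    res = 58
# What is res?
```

Step-by-step execution trace:
1. Inner try: `raise TypeError("failed")` raises TypeError.
2. Inner `except TypeError` matches → res = 29.
3. bare `raise` re-raises the same TypeError.
4. Outer `except TypeError` matches → res = 58.
Result: 58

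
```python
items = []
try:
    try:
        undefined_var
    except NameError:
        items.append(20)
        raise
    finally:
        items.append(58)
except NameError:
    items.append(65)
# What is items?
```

Step-by-step execution trace:
1. Inner try: `undefined_var` raises NameError.
2. Inner `except NameError` matches → `items.append(20)` → items = [20].
3. bare `raise` re-raises NameError.
4. Inner `finally` runs during unwinding: `items.append(58)` → items = [20, 58].
5. Outer `except NameError` matches → `items.append(65)` → items = [20, 58, 65].
Result: [20, 58, 65]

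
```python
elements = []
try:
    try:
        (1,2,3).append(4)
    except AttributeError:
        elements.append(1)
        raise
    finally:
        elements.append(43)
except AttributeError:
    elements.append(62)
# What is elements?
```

Step-by-step execution trace:
1. Inner try: `(1,2,3).append(4)` raises AttributeError.
2. Inner `except AttributeError` matches → `elements.append(1)` → elements = [1].
3. bare `raise` re-raises AttributeError.
4. Inner `finally` runs during unwinding: `elements.append(43)` → elements = [1, 43].
5. Outer `except AttributeError` matches → `elements.append(62)` → elements = [1, 43, 62].
Result: [1, 43, 62]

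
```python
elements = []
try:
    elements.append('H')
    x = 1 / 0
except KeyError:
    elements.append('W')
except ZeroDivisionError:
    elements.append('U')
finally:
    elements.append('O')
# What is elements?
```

Step-by-step execution trace:
1. try: `elements.append('H')` → elements = ['H'].
2. `x = 1 / 0` raises ZeroDivisionError.
3. `except KeyError` does not match ZeroDivisionError; skipped.
4. `except ZeroDivisionError` matches → `elements.append('U')` → elements = ['H', 'U'].
5. finally always runs: `elements.append('O')` → elements = ['H', 'U', 'O'].
Result: ['H', 'U', 'O']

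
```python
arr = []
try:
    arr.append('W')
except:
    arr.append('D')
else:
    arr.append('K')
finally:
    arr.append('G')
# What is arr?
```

Step-by-step execution trace:
1. try: `arr.append('W')` → arr = ['W']. No exception raised.
2. `except` is skipped.
3. `else` runs: `arr.append('K')` → arr = ['W', 'K'].
4. `finally` always runs: `arr.append('G')` → arr = ['W', 'K', 'G'].
Result: ['W', 'K', 'G']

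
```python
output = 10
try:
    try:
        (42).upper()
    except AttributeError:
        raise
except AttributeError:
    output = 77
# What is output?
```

Step-by-step execution trace:
1. Inner try: `(42).upper()` raises AttributeError.
2. Inner `except AttributeError` matches; bare `raise` re-raises the same AttributeError.
3. Outer `except AttributeError` matches → output = 77.
Result: 77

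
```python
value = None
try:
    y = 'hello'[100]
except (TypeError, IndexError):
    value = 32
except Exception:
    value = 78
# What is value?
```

Step-by-step execution trace:
1. `y = 'hello'[100]` raises IndexError.
2. `except (TypeError, IndexError)` matches (IndexError is in the tuple) → value = 32.
3. `except Exception` is not reached.
Result: 32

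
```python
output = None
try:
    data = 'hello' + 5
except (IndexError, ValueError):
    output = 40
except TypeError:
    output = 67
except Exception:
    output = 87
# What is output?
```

Step-by-step execution trace:
1. `data = 'hello' + 5` raises TypeError.
2. `except (IndexError, ValueError)` does not match TypeError; skipped.
3. `except TypeError` matches (exact type match) → output = 67.
4. `except Exception` is not reached.
Result: 67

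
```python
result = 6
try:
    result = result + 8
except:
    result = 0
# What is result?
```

Step-by-step execution trace:
1. result starts at 6.
2. try: `result = result + 8` → result = 14. No exception raised.
3. `except` is skipped.
Result: 14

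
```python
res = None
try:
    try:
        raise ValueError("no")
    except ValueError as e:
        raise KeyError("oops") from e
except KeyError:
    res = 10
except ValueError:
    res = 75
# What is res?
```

Step-by-step execution trace:
1. Inner try raises ValueError; inner `except ValueError as e` catches it.
2. `raise KeyError(...) from e` raises KeyError (ValueError is attached as __cause__, but only KeyError is active).
3. Outer `except KeyError` matches → res = 10.
4. `except ValueError` is not reached.
Result: 10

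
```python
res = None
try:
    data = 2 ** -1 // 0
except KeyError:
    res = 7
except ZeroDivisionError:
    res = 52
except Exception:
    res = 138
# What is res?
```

Step-by-step execution trace:
1. `data = 2 ** -1 // 0` raises ZeroDivisionError.
2. `except KeyError` does not match ZeroDivisionError; skipped.
3. `except ZeroDivisionError` matches → res = 52.
4. Remaining except clauses are skipped.
Result: 52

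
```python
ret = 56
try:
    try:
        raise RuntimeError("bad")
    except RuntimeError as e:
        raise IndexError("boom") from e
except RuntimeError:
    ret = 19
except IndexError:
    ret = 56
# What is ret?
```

Step-by-step execution trace:
1. Inner try raises RuntimeError; inner `except RuntimeError as e` catches it.
2. `raise IndexError(...) from e` raises IndexError (RuntimeError is attached as __cause__, but only IndexError is active).
3. Outer `except RuntimeError` does not match IndexError; skipped.
4. Outer `except IndexError` matches → ret = 56.
Result: 56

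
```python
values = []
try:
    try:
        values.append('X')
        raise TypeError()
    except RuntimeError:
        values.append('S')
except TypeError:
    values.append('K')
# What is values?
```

Step-by-step execution trace:
1. Inner try: `values.append('X')` → values = ['X'].
2. `raise TypeError()` raises TypeError.
3. Inner `except RuntimeError` does not match TypeError; exception propagates to outer try.
4. Outer `except TypeError` matches → `values.append('K')` → values = ['X', 'K'].
Result: ['X', 'K']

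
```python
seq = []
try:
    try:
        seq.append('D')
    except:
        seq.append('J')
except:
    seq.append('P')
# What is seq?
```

Step-by-step execution trace:
1. Inner try: `seq.append('D')` → seq = ['D']. No exception raised.
2. Inner `except` is skipped.
3. Inner try completes normally; outer `except` is skipped.
Result: ['D']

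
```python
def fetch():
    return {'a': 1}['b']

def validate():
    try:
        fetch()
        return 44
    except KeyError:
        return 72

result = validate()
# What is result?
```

Step-by-step execution trace:
1. `validate()` calls `fetch()`.
2. `fetch()` evaluates `{'a': 1}['b']`, which raises KeyError; it propagates to the caller.
3. `return 44` is not reached.
4. `except KeyError` in validate matches → returns 72.
5. result = 72.
Result: 72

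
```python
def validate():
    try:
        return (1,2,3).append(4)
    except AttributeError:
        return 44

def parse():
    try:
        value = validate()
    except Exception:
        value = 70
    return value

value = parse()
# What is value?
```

Step-by-step execution trace:
1. `parse()` calls `validate()`.
2. In validate: `(1,2,3).append(4)` raises AttributeError; `except AttributeError` catches it → returns 44.
3. In parse: `value = validate()` → value = 44. No exception reaches parse.
4. `except Exception` is skipped; parse returns 44.
5. value = 44.
Result: 44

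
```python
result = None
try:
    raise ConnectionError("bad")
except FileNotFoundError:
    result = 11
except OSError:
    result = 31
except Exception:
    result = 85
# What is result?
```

Step-by-step execution trace:
1. `raise ConnectionError(...)` raises ConnectionError.
2. `except FileNotFoundError` does not match (ConnectionError is not a subclass of FileNotFoundError); skipped.
3. `except OSError` matches (ConnectionError is a subclass of OSError) → result = 31.
4. `except Exception` is not reached.
Result: 31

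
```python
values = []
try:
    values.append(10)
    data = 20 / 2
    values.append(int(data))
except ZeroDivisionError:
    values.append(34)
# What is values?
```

Step-by-step execution trace:
1. try: `values.append(10)` → values = [10].
2. `data = 20 / 2` → data = 10.0. No exception raised.
3. `values.append(int(data))` → values = [10, 10].
4. `except ZeroDivisionError` is skipped (no exception was raised).
Result: [10, 10]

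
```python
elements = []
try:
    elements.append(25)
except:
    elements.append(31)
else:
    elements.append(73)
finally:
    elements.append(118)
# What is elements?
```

Step-by-step execution trace:
1. try: `elements.append(25)` → elements = [25]. No exception raised.
2. `except` is skipped.
3. `else` runs: `elements.append(73)` → elements = [25, 73].
4. `finally` always runs: `elements.append(118)` → elements = [25, 73, 118].
Result: [25, 73, 118]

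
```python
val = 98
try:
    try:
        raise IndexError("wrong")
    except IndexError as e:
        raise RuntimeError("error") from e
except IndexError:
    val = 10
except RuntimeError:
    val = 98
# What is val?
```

Step-by-step execution trace:
1. Inner try raises IndexError; inner `except IndexError as e` catches it.
2. `raise RuntimeError(...) from e` raises RuntimeError (IndexError is attached as __cause__, but only RuntimeError is active).
3. Outer `except IndexError` does not match RuntimeError; skipped.
4. Outer `except RuntimeError` matches → val = 98.
Result: 98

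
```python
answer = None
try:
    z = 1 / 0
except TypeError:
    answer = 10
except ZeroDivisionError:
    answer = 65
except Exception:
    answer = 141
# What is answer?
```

Step-by-step execution trace:
1. `z = 1 / 0` raises ZeroDivisionError.
2. `except TypeError` does not match ZeroDivisionError; skipped.
3. `except ZeroDivisionError` matches → answer = 65.
4. Remaining except clauses are skipped.
Result: 65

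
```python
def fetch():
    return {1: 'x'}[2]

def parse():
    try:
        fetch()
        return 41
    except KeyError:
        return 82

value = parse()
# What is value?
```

Step-by-step execution trace:
1. `parse()` calls `fetch()`.
2. `fetch()` evaluates `{1: 'x'}[2]`, which raises KeyError; it propagates to the caller.
3. `return 41` is not reached.
4. `except KeyError` in parse matches → returns 82.
5. value = 82.
Result: 82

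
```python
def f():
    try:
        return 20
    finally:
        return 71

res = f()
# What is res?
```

Step-by-step execution trace:
1. `f()` enters try: `return 20` sets pending return value 20.
2. Before returning, `finally: return 71` runs and overrides the pending return.
3. f() returns 71 → res = 71.
Result: 71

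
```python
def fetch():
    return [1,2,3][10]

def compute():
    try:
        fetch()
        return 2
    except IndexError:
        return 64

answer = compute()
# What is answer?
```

Step-by-step execution trace:
1. `compute()` calls `fetch()`.
2. `fetch()` evaluates `[1,2,3][10]`, which raises IndexError; it propagates to the caller.
3. `return 2` is not reached.
4. `except IndexError` in compute matches → returns 64.
5. answer = 64.
Result: 64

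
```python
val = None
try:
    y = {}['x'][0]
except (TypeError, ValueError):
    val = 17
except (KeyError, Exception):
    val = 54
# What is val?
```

Step-by-step execution trace:
1. `y = {}['x'][0]` raises KeyError.
2. `except (TypeError, ValueError)` does not match KeyError; skipped.
3. `except (KeyError, Exception)` matches (KeyError is in the tuple) → val = 54.
Result: 54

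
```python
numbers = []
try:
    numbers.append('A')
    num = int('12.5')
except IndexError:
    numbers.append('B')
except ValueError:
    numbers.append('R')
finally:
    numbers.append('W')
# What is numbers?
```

Step-by-step execution trace:
1. try: `numbers.append('A')` → numbers = ['A'].
2. `num = int('12.5')` raises ValueError.
3. `except IndexError` does not match ValueError; skipped.
4. `except ValueError` matches → `numbers.append('R')` → numbers = ['A', 'R'].
5. finally always runs: `numbers.append('W')` → numbers = ['A', 'R', 'W'].
Result: ['A', 'R', 'W']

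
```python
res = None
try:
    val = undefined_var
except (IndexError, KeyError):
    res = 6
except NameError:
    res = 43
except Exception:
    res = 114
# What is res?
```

Step-by-step execution trace:
1. `val = undefined_var` raises NameError.
2. `except (IndexError, KeyError)` does not match NameError; skipped.
3. `except NameError` matches (exact type match) → res = 43.
4. `except Exception` is not reached.
Result: 43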